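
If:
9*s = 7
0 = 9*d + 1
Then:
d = -1/9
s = 7/9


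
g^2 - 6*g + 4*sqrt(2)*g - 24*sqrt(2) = (g - 6)*(g + 4*sqrt(2))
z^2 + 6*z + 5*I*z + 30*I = (z + 6)*(z + 5*I)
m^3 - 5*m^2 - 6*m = m*(m - 6)*(m + 1)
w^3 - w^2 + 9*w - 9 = (w - 1)*(w - 3*I)*(w + 3*I)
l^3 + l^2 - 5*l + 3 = (l - 1)^2*(l + 3)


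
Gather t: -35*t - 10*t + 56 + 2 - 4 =54 - 45*t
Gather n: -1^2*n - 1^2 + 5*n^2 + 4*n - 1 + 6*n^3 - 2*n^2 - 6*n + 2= 6*n^3 + 3*n^2 - 3*n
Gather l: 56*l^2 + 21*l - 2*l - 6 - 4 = 56*l^2 + 19*l - 10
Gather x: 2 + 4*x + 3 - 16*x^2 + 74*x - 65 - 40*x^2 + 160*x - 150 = -56*x^2 + 238*x - 210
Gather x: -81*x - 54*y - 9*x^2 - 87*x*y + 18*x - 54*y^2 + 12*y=-9*x^2 + x*(-87*y - 63) - 54*y^2 - 42*y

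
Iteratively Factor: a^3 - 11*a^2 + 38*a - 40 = (a - 5)*(a^2 - 6*a + 8) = (a - 5)*(a - 4)*(a - 2)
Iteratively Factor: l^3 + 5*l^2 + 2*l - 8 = (l - 1)*(l^2 + 6*l + 8) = (l - 1)*(l + 2)*(l + 4)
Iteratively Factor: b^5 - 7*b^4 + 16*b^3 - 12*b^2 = (b - 3)*(b^4 - 4*b^3 + 4*b^2) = (b - 3)*(b - 2)*(b^3 - 2*b^2) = b*(b - 3)*(b - 2)*(b^2 - 2*b) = b*(b - 3)*(b - 2)^2*(b)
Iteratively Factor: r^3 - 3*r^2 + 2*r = (r - 1)*(r^2 - 2*r) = (r - 2)*(r - 1)*(r)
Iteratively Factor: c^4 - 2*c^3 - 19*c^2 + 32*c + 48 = (c - 4)*(c^3 + 2*c^2 - 11*c - 12) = (c - 4)*(c + 1)*(c^2 + c - 12) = (c - 4)*(c - 3)*(c + 1)*(c + 4)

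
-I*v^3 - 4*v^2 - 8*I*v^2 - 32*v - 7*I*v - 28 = (v + 7)*(v - 4*I)*(-I*v - I)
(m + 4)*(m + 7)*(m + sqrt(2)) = m^3 + sqrt(2)*m^2 + 11*m^2 + 11*sqrt(2)*m + 28*m + 28*sqrt(2)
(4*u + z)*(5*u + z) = 20*u^2 + 9*u*z + z^2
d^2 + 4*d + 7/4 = (d + 1/2)*(d + 7/2)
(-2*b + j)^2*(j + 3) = 4*b^2*j + 12*b^2 - 4*b*j^2 - 12*b*j + j^3 + 3*j^2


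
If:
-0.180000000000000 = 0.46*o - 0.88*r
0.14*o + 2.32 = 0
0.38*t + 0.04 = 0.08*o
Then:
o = -16.57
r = -8.46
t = -3.59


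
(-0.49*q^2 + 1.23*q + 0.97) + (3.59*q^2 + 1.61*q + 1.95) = 3.1*q^2 + 2.84*q + 2.92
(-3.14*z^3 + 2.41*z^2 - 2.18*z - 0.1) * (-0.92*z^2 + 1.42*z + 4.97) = 2.8888*z^5 - 6.676*z^4 - 10.178*z^3 + 8.9741*z^2 - 10.9766*z - 0.497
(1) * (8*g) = 8*g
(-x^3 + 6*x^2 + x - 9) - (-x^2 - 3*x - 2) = -x^3 + 7*x^2 + 4*x - 7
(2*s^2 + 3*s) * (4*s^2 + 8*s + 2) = 8*s^4 + 28*s^3 + 28*s^2 + 6*s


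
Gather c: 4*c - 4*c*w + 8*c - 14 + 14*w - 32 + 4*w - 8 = c*(12 - 4*w) + 18*w - 54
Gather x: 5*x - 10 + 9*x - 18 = 14*x - 28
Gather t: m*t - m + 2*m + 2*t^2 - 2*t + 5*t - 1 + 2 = m + 2*t^2 + t*(m + 3) + 1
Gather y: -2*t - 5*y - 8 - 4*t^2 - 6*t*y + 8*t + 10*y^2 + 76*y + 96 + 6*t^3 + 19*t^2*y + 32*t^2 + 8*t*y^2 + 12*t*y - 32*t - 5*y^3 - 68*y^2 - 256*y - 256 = 6*t^3 + 28*t^2 - 26*t - 5*y^3 + y^2*(8*t - 58) + y*(19*t^2 + 6*t - 185) - 168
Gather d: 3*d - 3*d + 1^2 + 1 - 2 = 0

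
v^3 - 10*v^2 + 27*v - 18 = (v - 6)*(v - 3)*(v - 1)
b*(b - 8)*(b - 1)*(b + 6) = b^4 - 3*b^3 - 46*b^2 + 48*b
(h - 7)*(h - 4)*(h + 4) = h^3 - 7*h^2 - 16*h + 112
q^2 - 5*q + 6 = (q - 3)*(q - 2)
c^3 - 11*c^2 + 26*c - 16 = (c - 8)*(c - 2)*(c - 1)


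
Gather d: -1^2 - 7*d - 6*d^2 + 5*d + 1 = -6*d^2 - 2*d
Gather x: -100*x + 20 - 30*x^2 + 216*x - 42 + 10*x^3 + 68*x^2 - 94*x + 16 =10*x^3 + 38*x^2 + 22*x - 6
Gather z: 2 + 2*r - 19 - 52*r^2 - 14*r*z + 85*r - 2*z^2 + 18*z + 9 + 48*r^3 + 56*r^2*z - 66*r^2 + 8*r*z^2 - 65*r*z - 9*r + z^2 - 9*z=48*r^3 - 118*r^2 + 78*r + z^2*(8*r - 1) + z*(56*r^2 - 79*r + 9) - 8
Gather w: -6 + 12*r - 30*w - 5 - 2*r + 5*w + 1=10*r - 25*w - 10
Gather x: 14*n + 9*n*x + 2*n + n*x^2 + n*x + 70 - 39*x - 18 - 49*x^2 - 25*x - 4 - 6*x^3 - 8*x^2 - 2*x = 16*n - 6*x^3 + x^2*(n - 57) + x*(10*n - 66) + 48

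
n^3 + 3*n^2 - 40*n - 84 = (n - 6)*(n + 2)*(n + 7)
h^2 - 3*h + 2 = (h - 2)*(h - 1)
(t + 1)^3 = t^3 + 3*t^2 + 3*t + 1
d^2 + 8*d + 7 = (d + 1)*(d + 7)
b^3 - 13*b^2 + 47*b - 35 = (b - 7)*(b - 5)*(b - 1)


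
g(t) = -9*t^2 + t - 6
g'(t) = 1 - 18*t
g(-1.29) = -22.27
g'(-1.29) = 24.22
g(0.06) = -5.97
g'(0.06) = -0.08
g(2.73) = -70.35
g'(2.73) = -48.14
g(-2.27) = -54.65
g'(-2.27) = 41.86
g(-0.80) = -12.56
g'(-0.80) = 15.40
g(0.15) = -6.05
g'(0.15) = -1.70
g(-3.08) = -94.46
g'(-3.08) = 56.44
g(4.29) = -167.35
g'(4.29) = -76.22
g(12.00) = -1290.00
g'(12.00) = -215.00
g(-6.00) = -336.00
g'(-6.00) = 109.00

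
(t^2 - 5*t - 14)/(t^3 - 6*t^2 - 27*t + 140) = (t + 2)/(t^2 + t - 20)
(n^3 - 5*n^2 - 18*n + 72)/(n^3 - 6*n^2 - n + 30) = (n^2 - 2*n - 24)/(n^2 - 3*n - 10)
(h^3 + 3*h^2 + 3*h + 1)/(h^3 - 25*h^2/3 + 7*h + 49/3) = 3*(h^2 + 2*h + 1)/(3*h^2 - 28*h + 49)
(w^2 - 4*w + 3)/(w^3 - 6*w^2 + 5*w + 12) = (w - 1)/(w^2 - 3*w - 4)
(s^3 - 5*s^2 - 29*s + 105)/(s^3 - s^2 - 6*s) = (s^2 - 2*s - 35)/(s*(s + 2))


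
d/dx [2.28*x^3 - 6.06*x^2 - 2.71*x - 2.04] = 6.84*x^2 - 12.12*x - 2.71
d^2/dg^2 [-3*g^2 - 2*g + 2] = -6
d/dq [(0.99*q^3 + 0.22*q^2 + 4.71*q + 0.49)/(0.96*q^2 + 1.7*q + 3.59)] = (0.9504*q^4 + 3.366*q^3 + 6.5147*q^2 + 0.6388*q + 16.0759)/(0.9216*q^4 + 3.264*q^3 + 9.7828*q^2 + 12.206*q + 12.8881)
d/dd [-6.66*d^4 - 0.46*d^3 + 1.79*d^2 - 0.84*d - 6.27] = -26.64*d^3 - 1.38*d^2 + 3.58*d - 0.84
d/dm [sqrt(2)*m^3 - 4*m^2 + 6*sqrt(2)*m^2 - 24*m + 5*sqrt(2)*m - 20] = 3*sqrt(2)*m^2 - 8*m + 12*sqrt(2)*m - 24 + 5*sqrt(2)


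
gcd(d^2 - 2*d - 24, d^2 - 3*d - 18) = d - 6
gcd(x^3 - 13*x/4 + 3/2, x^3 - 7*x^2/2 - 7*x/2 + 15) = x + 2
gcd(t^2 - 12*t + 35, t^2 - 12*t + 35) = t^2 - 12*t + 35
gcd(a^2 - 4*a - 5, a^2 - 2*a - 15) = a - 5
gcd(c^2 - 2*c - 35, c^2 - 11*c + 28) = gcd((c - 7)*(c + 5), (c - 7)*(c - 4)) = c - 7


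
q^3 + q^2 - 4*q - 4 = (q - 2)*(q + 1)*(q + 2)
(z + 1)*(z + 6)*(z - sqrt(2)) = z^3 - sqrt(2)*z^2 + 7*z^2 - 7*sqrt(2)*z + 6*z - 6*sqrt(2)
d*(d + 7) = d^2 + 7*d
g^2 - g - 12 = (g - 4)*(g + 3)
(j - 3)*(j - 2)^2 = j^3 - 7*j^2 + 16*j - 12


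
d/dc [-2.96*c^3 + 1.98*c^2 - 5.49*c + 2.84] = -8.88*c^2 + 3.96*c - 5.49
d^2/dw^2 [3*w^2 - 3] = 6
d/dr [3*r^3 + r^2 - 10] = r*(9*r + 2)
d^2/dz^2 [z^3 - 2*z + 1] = 6*z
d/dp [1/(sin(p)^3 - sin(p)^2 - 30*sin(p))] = (-3*sin(p)^2 + 2*sin(p) + 30)*cos(p)/((sin(p) + cos(p)^2 + 29)^2*sin(p)^2)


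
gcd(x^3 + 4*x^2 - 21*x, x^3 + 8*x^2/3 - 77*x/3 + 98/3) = x + 7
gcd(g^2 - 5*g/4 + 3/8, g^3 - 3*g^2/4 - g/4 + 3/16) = g^2 - 5*g/4 + 3/8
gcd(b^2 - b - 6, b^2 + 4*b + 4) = b + 2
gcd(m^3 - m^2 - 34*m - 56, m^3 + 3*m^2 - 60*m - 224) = m + 4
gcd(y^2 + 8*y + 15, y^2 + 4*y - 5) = y + 5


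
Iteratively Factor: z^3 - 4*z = (z - 2)*(z^2 + 2*z) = (z - 2)*(z + 2)*(z)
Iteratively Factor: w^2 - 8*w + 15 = (w - 5)*(w - 3)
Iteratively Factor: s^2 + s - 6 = (s - 2)*(s + 3)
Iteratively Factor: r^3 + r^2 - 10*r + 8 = (r - 1)*(r^2 + 2*r - 8) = (r - 2)*(r - 1)*(r + 4)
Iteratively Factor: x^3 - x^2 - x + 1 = (x - 1)*(x^2 - 1) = (x - 1)^2*(x + 1)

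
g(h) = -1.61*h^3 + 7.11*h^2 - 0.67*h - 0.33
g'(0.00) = -0.67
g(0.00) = -0.33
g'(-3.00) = -86.80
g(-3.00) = 109.14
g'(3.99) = -20.83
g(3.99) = 7.92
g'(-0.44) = -7.86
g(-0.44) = 1.48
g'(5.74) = -78.18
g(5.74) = -74.40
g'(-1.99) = -48.10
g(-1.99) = 41.85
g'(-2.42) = -63.37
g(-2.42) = 65.75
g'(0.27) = 2.82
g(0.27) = -0.02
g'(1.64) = 9.66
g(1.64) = 10.59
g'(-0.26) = -4.69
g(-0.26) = 0.35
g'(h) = -4.83*h^2 + 14.22*h - 0.67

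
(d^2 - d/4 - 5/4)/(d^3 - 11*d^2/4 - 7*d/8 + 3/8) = 2*(4*d^2 - d - 5)/(8*d^3 - 22*d^2 - 7*d + 3)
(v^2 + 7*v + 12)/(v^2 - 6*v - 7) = (v^2 + 7*v + 12)/(v^2 - 6*v - 7)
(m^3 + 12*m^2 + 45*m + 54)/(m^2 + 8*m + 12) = (m^2 + 6*m + 9)/(m + 2)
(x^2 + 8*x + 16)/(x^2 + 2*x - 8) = (x + 4)/(x - 2)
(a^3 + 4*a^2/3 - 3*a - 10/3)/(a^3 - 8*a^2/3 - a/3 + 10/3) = (a + 2)/(a - 2)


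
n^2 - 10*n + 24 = (n - 6)*(n - 4)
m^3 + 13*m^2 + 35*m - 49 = (m - 1)*(m + 7)^2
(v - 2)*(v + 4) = v^2 + 2*v - 8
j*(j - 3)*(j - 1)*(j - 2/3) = j^4 - 14*j^3/3 + 17*j^2/3 - 2*j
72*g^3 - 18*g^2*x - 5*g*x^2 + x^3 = (-6*g + x)*(-3*g + x)*(4*g + x)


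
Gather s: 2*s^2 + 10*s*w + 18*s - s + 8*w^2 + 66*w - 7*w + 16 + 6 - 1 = 2*s^2 + s*(10*w + 17) + 8*w^2 + 59*w + 21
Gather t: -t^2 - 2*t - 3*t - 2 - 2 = -t^2 - 5*t - 4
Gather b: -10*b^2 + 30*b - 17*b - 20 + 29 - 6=-10*b^2 + 13*b + 3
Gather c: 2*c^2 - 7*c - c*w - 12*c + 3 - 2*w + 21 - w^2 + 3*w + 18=2*c^2 + c*(-w - 19) - w^2 + w + 42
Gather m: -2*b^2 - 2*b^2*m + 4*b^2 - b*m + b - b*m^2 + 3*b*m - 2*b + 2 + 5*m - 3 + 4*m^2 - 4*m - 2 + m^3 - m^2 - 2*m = 2*b^2 - b + m^3 + m^2*(3 - b) + m*(-2*b^2 + 2*b - 1) - 3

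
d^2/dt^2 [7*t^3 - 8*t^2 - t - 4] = 42*t - 16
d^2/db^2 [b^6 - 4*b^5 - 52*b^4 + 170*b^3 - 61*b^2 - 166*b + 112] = 30*b^4 - 80*b^3 - 624*b^2 + 1020*b - 122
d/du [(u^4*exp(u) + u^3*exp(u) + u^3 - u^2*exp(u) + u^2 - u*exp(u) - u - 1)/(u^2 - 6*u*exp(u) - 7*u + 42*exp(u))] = ((u^2 - 6*u*exp(u) - 7*u + 42*exp(u))*(u^4*exp(u) + 5*u^3*exp(u) + 2*u^2*exp(u) + 3*u^2 - 3*u*exp(u) + 2*u - exp(u) - 1) + (6*u*exp(u) - 2*u - 36*exp(u) + 7)*(u^4*exp(u) + u^3*exp(u) + u^3 - u^2*exp(u) + u^2 - u*exp(u) - u - 1))/(u^2 - 6*u*exp(u) - 7*u + 42*exp(u))^2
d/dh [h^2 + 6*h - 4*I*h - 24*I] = 2*h + 6 - 4*I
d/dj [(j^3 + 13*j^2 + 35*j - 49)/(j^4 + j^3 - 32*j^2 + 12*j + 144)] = (-j^6 - 26*j^5 - 150*j^4 + 150*j^3 + 1855*j^2 + 608*j + 5628)/(j^8 + 2*j^7 - 63*j^6 - 40*j^5 + 1336*j^4 - 480*j^3 - 9072*j^2 + 3456*j + 20736)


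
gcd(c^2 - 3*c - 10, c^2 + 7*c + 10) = c + 2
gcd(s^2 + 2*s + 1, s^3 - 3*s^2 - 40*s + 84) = 1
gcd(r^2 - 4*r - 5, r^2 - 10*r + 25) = r - 5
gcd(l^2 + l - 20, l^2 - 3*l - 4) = l - 4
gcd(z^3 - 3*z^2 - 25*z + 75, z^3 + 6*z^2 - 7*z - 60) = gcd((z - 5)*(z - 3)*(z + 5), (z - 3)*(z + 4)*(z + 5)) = z^2 + 2*z - 15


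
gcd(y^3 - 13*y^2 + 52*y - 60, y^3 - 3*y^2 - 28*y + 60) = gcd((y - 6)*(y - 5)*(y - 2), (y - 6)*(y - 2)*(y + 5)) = y^2 - 8*y + 12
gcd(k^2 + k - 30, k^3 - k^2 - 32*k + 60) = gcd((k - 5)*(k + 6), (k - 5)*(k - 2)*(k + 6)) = k^2 + k - 30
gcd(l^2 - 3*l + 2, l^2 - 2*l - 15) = 1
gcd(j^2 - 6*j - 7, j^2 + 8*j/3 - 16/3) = 1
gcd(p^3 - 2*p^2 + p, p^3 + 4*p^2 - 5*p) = p^2 - p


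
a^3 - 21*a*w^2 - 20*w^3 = (a - 5*w)*(a + w)*(a + 4*w)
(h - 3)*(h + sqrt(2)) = h^2 - 3*h + sqrt(2)*h - 3*sqrt(2)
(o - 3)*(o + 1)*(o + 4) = o^3 + 2*o^2 - 11*o - 12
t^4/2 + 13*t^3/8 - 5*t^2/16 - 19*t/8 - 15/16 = (t/2 + 1/2)*(t - 5/4)*(t + 1/2)*(t + 3)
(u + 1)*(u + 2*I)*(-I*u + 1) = -I*u^3 + 3*u^2 - I*u^2 + 3*u + 2*I*u + 2*I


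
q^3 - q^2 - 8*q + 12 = (q - 2)^2*(q + 3)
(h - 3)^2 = h^2 - 6*h + 9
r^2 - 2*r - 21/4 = (r - 7/2)*(r + 3/2)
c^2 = c^2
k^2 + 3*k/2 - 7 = (k - 2)*(k + 7/2)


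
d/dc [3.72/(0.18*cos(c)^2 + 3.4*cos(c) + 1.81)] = (1.3392*cos(c) + 12.648)*sin(c)/(0.18*cos(c)^2 + 3.4*cos(c) + 1.81)^2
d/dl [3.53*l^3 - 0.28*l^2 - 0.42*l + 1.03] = 10.59*l^2 - 0.56*l - 0.42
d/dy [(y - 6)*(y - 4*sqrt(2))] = 2*y - 6 - 4*sqrt(2)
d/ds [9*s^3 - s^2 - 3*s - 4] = 27*s^2 - 2*s - 3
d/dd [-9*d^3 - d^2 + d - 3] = -27*d^2 - 2*d + 1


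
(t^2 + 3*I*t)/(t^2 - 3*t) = (t + 3*I)/(t - 3)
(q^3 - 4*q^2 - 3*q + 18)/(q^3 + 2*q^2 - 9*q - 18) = (q - 3)/(q + 3)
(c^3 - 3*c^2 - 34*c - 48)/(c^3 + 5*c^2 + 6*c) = (c - 8)/c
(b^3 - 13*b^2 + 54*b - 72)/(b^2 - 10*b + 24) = b - 3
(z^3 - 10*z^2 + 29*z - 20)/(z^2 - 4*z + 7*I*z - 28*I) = (z^2 - 6*z + 5)/(z + 7*I)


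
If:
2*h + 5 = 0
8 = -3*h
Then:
No Solution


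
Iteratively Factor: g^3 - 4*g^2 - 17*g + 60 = (g - 3)*(g^2 - g - 20) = (g - 5)*(g - 3)*(g + 4)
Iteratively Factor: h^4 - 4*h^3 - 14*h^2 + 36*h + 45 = (h + 1)*(h^3 - 5*h^2 - 9*h + 45) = (h - 3)*(h + 1)*(h^2 - 2*h - 15) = (h - 3)*(h + 1)*(h + 3)*(h - 5)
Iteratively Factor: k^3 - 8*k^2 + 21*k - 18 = (k - 2)*(k^2 - 6*k + 9) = (k - 3)*(k - 2)*(k - 3)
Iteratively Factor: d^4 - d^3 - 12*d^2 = (d)*(d^3 - d^2 - 12*d) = d^2*(d^2 - d - 12) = d^2*(d - 4)*(d + 3)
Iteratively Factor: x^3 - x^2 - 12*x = (x)*(x^2 - x - 12) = x*(x + 3)*(x - 4)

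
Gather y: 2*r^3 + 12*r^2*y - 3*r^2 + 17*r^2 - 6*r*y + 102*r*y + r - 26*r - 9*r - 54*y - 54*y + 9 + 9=2*r^3 + 14*r^2 - 34*r + y*(12*r^2 + 96*r - 108) + 18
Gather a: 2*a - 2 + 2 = 2*a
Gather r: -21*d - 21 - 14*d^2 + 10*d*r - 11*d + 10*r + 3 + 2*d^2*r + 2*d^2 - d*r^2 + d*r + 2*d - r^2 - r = -12*d^2 - 30*d + r^2*(-d - 1) + r*(2*d^2 + 11*d + 9) - 18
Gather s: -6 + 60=54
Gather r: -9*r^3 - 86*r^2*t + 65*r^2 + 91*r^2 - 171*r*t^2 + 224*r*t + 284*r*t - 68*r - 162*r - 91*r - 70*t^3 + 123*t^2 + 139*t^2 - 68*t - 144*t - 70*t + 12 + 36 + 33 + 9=-9*r^3 + r^2*(156 - 86*t) + r*(-171*t^2 + 508*t - 321) - 70*t^3 + 262*t^2 - 282*t + 90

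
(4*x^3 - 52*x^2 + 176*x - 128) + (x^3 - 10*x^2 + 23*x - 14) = 5*x^3 - 62*x^2 + 199*x - 142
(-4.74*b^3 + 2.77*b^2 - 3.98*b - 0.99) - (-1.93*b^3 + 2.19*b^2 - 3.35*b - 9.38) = -2.81*b^3 + 0.58*b^2 - 0.63*b + 8.39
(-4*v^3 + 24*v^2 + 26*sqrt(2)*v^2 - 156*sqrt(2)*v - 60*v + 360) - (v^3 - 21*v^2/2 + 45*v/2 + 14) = -5*v^3 + 69*v^2/2 + 26*sqrt(2)*v^2 - 156*sqrt(2)*v - 165*v/2 + 346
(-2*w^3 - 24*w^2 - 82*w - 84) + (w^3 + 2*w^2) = -w^3 - 22*w^2 - 82*w - 84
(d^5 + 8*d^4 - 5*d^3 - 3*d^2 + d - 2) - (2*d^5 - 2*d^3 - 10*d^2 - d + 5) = -d^5 + 8*d^4 - 3*d^3 + 7*d^2 + 2*d - 7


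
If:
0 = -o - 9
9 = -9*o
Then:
No Solution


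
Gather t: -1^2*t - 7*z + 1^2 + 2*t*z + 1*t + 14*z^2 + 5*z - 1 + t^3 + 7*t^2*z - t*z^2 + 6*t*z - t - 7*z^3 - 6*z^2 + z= t^3 + 7*t^2*z + t*(-z^2 + 8*z - 1) - 7*z^3 + 8*z^2 - z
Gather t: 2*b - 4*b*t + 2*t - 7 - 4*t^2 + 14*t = 2*b - 4*t^2 + t*(16 - 4*b) - 7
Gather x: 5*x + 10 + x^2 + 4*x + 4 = x^2 + 9*x + 14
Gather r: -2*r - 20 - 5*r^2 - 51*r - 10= -5*r^2 - 53*r - 30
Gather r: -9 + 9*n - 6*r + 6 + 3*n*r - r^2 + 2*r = 9*n - r^2 + r*(3*n - 4) - 3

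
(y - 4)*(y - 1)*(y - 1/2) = y^3 - 11*y^2/2 + 13*y/2 - 2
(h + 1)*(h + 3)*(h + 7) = h^3 + 11*h^2 + 31*h + 21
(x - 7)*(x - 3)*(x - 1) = x^3 - 11*x^2 + 31*x - 21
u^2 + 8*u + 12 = (u + 2)*(u + 6)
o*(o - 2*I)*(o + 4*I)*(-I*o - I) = -I*o^4 + 2*o^3 - I*o^3 + 2*o^2 - 8*I*o^2 - 8*I*o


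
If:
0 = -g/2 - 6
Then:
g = -12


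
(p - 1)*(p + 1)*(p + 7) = p^3 + 7*p^2 - p - 7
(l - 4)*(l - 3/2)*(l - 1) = l^3 - 13*l^2/2 + 23*l/2 - 6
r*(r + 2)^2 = r^3 + 4*r^2 + 4*r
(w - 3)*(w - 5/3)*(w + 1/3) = w^3 - 13*w^2/3 + 31*w/9 + 5/3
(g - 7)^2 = g^2 - 14*g + 49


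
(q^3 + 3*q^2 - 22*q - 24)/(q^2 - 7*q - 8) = (q^2 + 2*q - 24)/(q - 8)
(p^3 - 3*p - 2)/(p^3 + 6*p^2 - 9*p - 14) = (p + 1)/(p + 7)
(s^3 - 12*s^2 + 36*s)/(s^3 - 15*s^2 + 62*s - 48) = s*(s - 6)/(s^2 - 9*s + 8)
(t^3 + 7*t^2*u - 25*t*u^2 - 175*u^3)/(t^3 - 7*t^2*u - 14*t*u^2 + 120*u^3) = (t^2 + 12*t*u + 35*u^2)/(t^2 - 2*t*u - 24*u^2)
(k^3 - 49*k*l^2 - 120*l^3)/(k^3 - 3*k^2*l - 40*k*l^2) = (k + 3*l)/k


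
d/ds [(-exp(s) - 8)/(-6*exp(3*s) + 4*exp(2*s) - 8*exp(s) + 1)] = (-12*exp(3*s) - 140*exp(2*s) + 64*exp(s) - 65)*exp(s)/(36*exp(6*s) - 48*exp(5*s) + 112*exp(4*s) - 76*exp(3*s) + 72*exp(2*s) - 16*exp(s) + 1)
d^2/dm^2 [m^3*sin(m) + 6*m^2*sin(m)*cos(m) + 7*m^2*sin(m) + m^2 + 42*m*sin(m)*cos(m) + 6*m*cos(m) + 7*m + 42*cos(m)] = -m^3*sin(m) - 7*m^2*sin(m) - 12*m^2*sin(2*m) + 6*m^2*cos(m) + 6*m*sin(m) - 84*m*sin(2*m) + 22*m*cos(m) + 24*m*cos(2*m) + 2*sin(m) + 6*sin(2*m) - 42*cos(m) + 84*cos(2*m) + 2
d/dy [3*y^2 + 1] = 6*y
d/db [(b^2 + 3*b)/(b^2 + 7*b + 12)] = 4/(b^2 + 8*b + 16)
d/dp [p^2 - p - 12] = 2*p - 1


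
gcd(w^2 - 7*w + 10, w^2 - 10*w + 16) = w - 2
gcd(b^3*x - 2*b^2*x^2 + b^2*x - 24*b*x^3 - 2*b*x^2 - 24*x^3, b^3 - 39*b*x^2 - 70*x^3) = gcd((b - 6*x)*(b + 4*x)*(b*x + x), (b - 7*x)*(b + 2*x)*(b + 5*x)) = 1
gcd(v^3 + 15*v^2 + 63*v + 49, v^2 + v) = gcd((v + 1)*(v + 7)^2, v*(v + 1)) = v + 1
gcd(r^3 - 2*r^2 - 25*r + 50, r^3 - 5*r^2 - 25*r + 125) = r^2 - 25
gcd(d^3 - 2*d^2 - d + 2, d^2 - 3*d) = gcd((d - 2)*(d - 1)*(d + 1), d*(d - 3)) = 1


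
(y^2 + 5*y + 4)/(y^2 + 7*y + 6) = (y + 4)/(y + 6)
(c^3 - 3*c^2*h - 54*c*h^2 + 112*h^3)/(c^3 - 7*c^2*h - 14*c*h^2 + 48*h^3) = (c + 7*h)/(c + 3*h)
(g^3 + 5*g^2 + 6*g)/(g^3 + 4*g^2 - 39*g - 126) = g*(g + 2)/(g^2 + g - 42)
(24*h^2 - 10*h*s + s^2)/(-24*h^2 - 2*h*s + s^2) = (-4*h + s)/(4*h + s)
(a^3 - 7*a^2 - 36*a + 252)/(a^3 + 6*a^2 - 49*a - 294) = (a - 6)/(a + 7)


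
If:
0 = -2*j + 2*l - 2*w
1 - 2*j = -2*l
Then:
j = l + 1/2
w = -1/2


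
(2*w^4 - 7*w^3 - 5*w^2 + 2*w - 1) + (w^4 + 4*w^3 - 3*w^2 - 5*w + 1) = 3*w^4 - 3*w^3 - 8*w^2 - 3*w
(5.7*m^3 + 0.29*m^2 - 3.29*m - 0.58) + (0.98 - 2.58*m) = 5.7*m^3 + 0.29*m^2 - 5.87*m + 0.4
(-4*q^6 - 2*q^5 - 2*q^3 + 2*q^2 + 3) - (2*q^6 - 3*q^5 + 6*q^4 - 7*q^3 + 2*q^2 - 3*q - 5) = -6*q^6 + q^5 - 6*q^4 + 5*q^3 + 3*q + 8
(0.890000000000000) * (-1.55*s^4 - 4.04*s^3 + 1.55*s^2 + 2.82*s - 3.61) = -1.3795*s^4 - 3.5956*s^3 + 1.3795*s^2 + 2.5098*s - 3.2129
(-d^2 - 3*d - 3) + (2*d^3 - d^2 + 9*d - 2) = 2*d^3 - 2*d^2 + 6*d - 5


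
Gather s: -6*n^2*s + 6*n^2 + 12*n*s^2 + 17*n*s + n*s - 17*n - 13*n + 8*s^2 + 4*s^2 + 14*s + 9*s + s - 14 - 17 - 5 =6*n^2 - 30*n + s^2*(12*n + 12) + s*(-6*n^2 + 18*n + 24) - 36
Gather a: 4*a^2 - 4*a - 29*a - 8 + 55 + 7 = 4*a^2 - 33*a + 54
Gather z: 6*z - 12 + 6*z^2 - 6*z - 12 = 6*z^2 - 24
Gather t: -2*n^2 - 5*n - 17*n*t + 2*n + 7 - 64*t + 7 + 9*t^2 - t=-2*n^2 - 3*n + 9*t^2 + t*(-17*n - 65) + 14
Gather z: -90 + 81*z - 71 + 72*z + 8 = 153*z - 153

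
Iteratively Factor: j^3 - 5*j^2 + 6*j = (j - 3)*(j^2 - 2*j) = (j - 3)*(j - 2)*(j)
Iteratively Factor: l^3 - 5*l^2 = (l - 5)*(l^2) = l*(l - 5)*(l)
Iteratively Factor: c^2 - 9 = (c - 3)*(c + 3)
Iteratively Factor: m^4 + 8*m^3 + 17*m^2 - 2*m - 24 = (m + 3)*(m^3 + 5*m^2 + 2*m - 8) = (m - 1)*(m + 3)*(m^2 + 6*m + 8) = (m - 1)*(m + 3)*(m + 4)*(m + 2)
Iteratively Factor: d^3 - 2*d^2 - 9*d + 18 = (d - 3)*(d^2 + d - 6) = (d - 3)*(d + 3)*(d - 2)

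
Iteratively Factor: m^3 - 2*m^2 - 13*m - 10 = (m + 1)*(m^2 - 3*m - 10) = (m - 5)*(m + 1)*(m + 2)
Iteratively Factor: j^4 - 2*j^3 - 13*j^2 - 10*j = (j - 5)*(j^3 + 3*j^2 + 2*j) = (j - 5)*(j + 2)*(j^2 + j) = j*(j - 5)*(j + 2)*(j + 1)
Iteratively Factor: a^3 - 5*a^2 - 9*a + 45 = (a - 5)*(a^2 - 9) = (a - 5)*(a - 3)*(a + 3)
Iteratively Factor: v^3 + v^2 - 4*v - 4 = (v - 2)*(v^2 + 3*v + 2) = (v - 2)*(v + 2)*(v + 1)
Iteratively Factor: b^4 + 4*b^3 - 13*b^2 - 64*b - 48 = (b + 4)*(b^3 - 13*b - 12) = (b + 3)*(b + 4)*(b^2 - 3*b - 4) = (b - 4)*(b + 3)*(b + 4)*(b + 1)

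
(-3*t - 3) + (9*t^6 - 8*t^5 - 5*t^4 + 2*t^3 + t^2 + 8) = 9*t^6 - 8*t^5 - 5*t^4 + 2*t^3 + t^2 - 3*t + 5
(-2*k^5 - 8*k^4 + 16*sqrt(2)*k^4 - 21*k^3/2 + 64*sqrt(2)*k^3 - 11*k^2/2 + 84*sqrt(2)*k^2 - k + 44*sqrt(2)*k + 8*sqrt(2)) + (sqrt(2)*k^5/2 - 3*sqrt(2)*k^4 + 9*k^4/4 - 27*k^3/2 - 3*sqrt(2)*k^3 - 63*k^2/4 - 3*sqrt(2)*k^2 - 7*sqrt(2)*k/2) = -2*k^5 + sqrt(2)*k^5/2 - 23*k^4/4 + 13*sqrt(2)*k^4 - 24*k^3 + 61*sqrt(2)*k^3 - 85*k^2/4 + 81*sqrt(2)*k^2 - k + 81*sqrt(2)*k/2 + 8*sqrt(2)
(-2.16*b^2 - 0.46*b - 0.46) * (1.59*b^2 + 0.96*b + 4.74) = -3.4344*b^4 - 2.805*b^3 - 11.4114*b^2 - 2.622*b - 2.1804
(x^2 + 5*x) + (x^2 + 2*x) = 2*x^2 + 7*x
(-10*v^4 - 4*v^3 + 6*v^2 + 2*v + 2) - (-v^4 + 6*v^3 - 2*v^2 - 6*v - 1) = -9*v^4 - 10*v^3 + 8*v^2 + 8*v + 3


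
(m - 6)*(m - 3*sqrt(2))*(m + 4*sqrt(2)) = m^3 - 6*m^2 + sqrt(2)*m^2 - 24*m - 6*sqrt(2)*m + 144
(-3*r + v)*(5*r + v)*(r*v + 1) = -15*r^3*v + 2*r^2*v^2 - 15*r^2 + r*v^3 + 2*r*v + v^2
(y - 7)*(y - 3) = y^2 - 10*y + 21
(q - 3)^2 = q^2 - 6*q + 9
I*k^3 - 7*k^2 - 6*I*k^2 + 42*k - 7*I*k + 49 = (k - 7)*(k + 7*I)*(I*k + I)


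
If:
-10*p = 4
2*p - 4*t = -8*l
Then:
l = t/2 + 1/10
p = -2/5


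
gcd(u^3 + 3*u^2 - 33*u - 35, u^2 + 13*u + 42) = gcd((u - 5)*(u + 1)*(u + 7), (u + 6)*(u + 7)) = u + 7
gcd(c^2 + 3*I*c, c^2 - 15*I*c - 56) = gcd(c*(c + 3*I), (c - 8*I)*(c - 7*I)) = 1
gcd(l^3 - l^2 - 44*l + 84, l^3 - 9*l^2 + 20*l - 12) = l^2 - 8*l + 12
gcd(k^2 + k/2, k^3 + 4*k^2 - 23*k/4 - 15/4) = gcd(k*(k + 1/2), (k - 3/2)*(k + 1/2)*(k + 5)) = k + 1/2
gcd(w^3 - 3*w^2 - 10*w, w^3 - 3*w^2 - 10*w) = w^3 - 3*w^2 - 10*w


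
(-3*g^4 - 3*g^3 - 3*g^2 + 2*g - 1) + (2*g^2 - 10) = -3*g^4 - 3*g^3 - g^2 + 2*g - 11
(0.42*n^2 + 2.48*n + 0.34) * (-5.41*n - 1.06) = -2.2722*n^3 - 13.862*n^2 - 4.4682*n - 0.3604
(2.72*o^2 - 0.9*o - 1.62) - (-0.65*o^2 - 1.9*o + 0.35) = 3.37*o^2 + 1.0*o - 1.97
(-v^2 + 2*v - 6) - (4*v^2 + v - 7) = -5*v^2 + v + 1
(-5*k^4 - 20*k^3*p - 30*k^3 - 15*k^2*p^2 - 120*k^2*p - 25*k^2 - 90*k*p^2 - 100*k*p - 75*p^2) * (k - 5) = -5*k^5 - 20*k^4*p - 5*k^4 - 15*k^3*p^2 - 20*k^3*p + 125*k^3 - 15*k^2*p^2 + 500*k^2*p + 125*k^2 + 375*k*p^2 + 500*k*p + 375*p^2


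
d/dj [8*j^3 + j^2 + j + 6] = 24*j^2 + 2*j + 1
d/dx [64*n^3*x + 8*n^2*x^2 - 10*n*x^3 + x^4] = 64*n^3 + 16*n^2*x - 30*n*x^2 + 4*x^3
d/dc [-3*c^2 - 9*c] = -6*c - 9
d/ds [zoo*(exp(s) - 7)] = zoo*exp(s)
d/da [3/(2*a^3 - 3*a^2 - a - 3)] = 3*(-6*a^2 + 6*a + 1)/(-2*a^3 + 3*a^2 + a + 3)^2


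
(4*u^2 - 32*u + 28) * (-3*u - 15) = -12*u^3 + 36*u^2 + 396*u - 420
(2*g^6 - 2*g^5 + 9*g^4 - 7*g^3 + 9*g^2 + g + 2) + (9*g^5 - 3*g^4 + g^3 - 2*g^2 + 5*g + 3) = 2*g^6 + 7*g^5 + 6*g^4 - 6*g^3 + 7*g^2 + 6*g + 5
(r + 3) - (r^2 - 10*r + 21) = -r^2 + 11*r - 18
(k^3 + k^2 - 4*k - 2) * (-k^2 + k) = -k^5 + 5*k^3 - 2*k^2 - 2*k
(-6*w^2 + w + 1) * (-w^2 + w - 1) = 6*w^4 - 7*w^3 + 6*w^2 - 1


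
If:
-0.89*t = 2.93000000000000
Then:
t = -3.29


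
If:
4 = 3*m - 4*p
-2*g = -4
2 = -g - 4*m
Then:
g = 2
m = -1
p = -7/4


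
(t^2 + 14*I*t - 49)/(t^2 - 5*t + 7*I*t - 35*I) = (t + 7*I)/(t - 5)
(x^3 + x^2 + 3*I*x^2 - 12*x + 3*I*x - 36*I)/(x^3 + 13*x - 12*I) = (x^3 + x^2*(1 + 3*I) + 3*x*(-4 + I) - 36*I)/(x^3 + 13*x - 12*I)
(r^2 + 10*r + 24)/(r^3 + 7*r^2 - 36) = (r + 4)/(r^2 + r - 6)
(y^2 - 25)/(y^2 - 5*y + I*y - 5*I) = (y + 5)/(y + I)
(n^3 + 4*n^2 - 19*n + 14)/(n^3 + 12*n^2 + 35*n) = (n^2 - 3*n + 2)/(n*(n + 5))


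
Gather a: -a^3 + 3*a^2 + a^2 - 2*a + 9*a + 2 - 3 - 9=-a^3 + 4*a^2 + 7*a - 10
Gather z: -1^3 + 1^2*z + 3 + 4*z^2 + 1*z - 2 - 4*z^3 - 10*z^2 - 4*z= -4*z^3 - 6*z^2 - 2*z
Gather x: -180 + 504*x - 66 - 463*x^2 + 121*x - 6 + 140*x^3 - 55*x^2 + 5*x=140*x^3 - 518*x^2 + 630*x - 252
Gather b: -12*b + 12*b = 0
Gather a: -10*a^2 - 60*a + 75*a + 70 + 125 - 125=-10*a^2 + 15*a + 70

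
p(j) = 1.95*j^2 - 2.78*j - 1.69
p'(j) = 3.9*j - 2.78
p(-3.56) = 32.92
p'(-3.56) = -16.66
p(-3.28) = 28.41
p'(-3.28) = -15.57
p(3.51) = 12.58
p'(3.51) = 10.91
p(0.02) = -1.74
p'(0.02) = -2.70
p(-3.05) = 24.93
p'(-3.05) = -14.68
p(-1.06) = 3.45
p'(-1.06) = -6.91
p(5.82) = 48.18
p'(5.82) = 19.92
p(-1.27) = 4.99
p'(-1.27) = -7.73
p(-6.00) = 85.19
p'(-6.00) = -26.18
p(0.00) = -1.69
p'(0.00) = -2.78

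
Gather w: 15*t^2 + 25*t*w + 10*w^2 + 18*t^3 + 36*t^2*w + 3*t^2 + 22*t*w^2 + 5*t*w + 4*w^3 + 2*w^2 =18*t^3 + 18*t^2 + 4*w^3 + w^2*(22*t + 12) + w*(36*t^2 + 30*t)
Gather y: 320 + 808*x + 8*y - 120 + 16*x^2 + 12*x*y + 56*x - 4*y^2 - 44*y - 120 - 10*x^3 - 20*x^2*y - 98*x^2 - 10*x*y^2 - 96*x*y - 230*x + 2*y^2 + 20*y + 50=-10*x^3 - 82*x^2 + 634*x + y^2*(-10*x - 2) + y*(-20*x^2 - 84*x - 16) + 130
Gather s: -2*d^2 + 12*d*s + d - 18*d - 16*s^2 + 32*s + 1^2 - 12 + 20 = -2*d^2 - 17*d - 16*s^2 + s*(12*d + 32) + 9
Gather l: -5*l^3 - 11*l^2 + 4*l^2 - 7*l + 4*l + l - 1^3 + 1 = -5*l^3 - 7*l^2 - 2*l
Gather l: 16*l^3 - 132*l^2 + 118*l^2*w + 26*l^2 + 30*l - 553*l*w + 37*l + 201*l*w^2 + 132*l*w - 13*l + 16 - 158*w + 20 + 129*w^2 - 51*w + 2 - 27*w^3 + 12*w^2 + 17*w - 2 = 16*l^3 + l^2*(118*w - 106) + l*(201*w^2 - 421*w + 54) - 27*w^3 + 141*w^2 - 192*w + 36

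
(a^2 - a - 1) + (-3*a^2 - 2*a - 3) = -2*a^2 - 3*a - 4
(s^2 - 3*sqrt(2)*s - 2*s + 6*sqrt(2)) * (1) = s^2 - 3*sqrt(2)*s - 2*s + 6*sqrt(2)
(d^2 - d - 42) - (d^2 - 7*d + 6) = 6*d - 48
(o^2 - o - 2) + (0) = o^2 - o - 2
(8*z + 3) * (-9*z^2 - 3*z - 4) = -72*z^3 - 51*z^2 - 41*z - 12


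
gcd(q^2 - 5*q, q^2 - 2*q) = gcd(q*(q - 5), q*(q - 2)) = q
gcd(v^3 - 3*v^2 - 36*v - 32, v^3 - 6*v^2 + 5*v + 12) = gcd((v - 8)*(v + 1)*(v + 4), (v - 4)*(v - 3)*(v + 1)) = v + 1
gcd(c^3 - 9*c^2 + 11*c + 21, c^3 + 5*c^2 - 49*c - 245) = c - 7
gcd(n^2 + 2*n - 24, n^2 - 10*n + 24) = n - 4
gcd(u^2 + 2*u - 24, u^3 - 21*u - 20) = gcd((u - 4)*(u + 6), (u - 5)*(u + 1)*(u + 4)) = 1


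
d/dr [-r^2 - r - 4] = -2*r - 1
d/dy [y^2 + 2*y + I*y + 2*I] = 2*y + 2 + I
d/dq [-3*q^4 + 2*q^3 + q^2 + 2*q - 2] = -12*q^3 + 6*q^2 + 2*q + 2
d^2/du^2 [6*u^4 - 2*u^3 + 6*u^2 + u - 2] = 72*u^2 - 12*u + 12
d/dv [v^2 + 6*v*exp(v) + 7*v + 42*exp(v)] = 6*v*exp(v) + 2*v + 48*exp(v) + 7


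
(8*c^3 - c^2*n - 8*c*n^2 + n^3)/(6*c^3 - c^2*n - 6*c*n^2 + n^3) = (8*c - n)/(6*c - n)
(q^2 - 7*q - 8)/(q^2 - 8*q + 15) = (q^2 - 7*q - 8)/(q^2 - 8*q + 15)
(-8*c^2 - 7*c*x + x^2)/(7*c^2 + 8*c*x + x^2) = (-8*c + x)/(7*c + x)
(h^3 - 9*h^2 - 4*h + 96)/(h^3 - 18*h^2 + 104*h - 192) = (h + 3)/(h - 6)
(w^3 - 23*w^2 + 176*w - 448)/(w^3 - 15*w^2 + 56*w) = (w - 8)/w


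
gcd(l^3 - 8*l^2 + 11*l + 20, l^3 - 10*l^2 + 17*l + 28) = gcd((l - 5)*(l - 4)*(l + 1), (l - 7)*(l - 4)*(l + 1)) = l^2 - 3*l - 4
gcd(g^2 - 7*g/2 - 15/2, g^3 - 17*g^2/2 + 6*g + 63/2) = g + 3/2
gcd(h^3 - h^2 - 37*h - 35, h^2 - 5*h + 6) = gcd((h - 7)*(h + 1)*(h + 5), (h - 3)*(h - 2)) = 1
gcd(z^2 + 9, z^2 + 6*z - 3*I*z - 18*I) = z - 3*I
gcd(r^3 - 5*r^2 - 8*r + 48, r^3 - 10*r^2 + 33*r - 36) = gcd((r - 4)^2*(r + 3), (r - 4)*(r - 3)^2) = r - 4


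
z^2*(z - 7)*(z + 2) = z^4 - 5*z^3 - 14*z^2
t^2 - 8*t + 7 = (t - 7)*(t - 1)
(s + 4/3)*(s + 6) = s^2 + 22*s/3 + 8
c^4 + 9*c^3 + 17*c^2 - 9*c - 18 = (c - 1)*(c + 1)*(c + 3)*(c + 6)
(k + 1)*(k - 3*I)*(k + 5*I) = k^3 + k^2 + 2*I*k^2 + 15*k + 2*I*k + 15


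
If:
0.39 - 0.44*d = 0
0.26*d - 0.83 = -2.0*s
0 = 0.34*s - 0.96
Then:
No Solution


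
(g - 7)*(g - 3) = g^2 - 10*g + 21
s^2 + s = s*(s + 1)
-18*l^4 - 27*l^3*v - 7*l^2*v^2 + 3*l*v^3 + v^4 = (-3*l + v)*(l + v)*(2*l + v)*(3*l + v)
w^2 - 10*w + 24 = (w - 6)*(w - 4)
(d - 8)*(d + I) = d^2 - 8*d + I*d - 8*I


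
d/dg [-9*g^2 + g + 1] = 1 - 18*g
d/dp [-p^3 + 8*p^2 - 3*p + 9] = -3*p^2 + 16*p - 3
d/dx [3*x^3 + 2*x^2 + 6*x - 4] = 9*x^2 + 4*x + 6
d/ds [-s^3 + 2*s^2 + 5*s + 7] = -3*s^2 + 4*s + 5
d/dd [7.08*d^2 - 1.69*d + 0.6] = 14.16*d - 1.69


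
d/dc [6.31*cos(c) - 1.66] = -6.31*sin(c)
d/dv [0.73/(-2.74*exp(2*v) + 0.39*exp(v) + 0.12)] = (4.0004*exp(v) - 0.2847)*exp(v)/(-2.74*exp(2*v) + 0.39*exp(v) + 0.12)^2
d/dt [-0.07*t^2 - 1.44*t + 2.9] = -0.14*t - 1.44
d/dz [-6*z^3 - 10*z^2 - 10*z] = -18*z^2 - 20*z - 10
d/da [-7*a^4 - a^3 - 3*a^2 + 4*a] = -28*a^3 - 3*a^2 - 6*a + 4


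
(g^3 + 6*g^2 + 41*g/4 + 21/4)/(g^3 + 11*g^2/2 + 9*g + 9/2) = (g + 7/2)/(g + 3)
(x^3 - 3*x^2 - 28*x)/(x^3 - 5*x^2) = (x^2 - 3*x - 28)/(x*(x - 5))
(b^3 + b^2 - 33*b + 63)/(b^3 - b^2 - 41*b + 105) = (b - 3)/(b - 5)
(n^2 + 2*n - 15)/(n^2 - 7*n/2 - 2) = 2*(-n^2 - 2*n + 15)/(-2*n^2 + 7*n + 4)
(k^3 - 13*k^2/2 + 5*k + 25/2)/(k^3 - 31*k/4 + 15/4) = 2*(k^2 - 4*k - 5)/(2*k^2 + 5*k - 3)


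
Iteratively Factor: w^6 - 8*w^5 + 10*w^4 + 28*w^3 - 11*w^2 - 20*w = (w + 1)*(w^5 - 9*w^4 + 19*w^3 + 9*w^2 - 20*w) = (w - 4)*(w + 1)*(w^4 - 5*w^3 - w^2 + 5*w) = w*(w - 4)*(w + 1)*(w^3 - 5*w^2 - w + 5) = w*(w - 4)*(w + 1)^2*(w^2 - 6*w + 5) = w*(w - 4)*(w - 1)*(w + 1)^2*(w - 5)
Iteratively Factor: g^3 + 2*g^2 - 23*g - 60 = (g - 5)*(g^2 + 7*g + 12) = (g - 5)*(g + 3)*(g + 4)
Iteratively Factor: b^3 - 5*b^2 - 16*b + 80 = (b - 4)*(b^2 - b - 20) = (b - 5)*(b - 4)*(b + 4)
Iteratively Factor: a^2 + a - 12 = (a - 3)*(a + 4)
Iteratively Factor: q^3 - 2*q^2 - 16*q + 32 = (q + 4)*(q^2 - 6*q + 8) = (q - 2)*(q + 4)*(q - 4)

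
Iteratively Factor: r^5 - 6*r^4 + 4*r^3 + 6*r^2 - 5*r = (r + 1)*(r^4 - 7*r^3 + 11*r^2 - 5*r) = r*(r + 1)*(r^3 - 7*r^2 + 11*r - 5) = r*(r - 1)*(r + 1)*(r^2 - 6*r + 5) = r*(r - 1)^2*(r + 1)*(r - 5)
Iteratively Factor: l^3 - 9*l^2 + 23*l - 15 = (l - 3)*(l^2 - 6*l + 5) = (l - 5)*(l - 3)*(l - 1)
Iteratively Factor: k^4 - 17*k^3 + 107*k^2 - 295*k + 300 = (k - 3)*(k^3 - 14*k^2 + 65*k - 100) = (k - 5)*(k - 3)*(k^2 - 9*k + 20) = (k - 5)^2*(k - 3)*(k - 4)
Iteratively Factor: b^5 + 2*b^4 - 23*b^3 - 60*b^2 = (b + 4)*(b^4 - 2*b^3 - 15*b^2) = (b + 3)*(b + 4)*(b^3 - 5*b^2) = b*(b + 3)*(b + 4)*(b^2 - 5*b) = b^2*(b + 3)*(b + 4)*(b - 5)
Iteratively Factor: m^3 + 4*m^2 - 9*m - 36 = (m - 3)*(m^2 + 7*m + 12) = (m - 3)*(m + 3)*(m + 4)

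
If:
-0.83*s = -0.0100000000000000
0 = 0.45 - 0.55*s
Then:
No Solution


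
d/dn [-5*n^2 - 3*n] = -10*n - 3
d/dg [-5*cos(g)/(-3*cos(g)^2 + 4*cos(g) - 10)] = 5*(3*cos(g)^2 - 10)*sin(g)/(3*sin(g)^2 + 4*cos(g) - 13)^2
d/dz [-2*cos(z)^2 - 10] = 2*sin(2*z)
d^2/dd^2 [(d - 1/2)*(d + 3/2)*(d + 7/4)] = 6*d + 11/2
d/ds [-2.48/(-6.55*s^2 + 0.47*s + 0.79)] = (1.1656 - 32.488*s)/(-6.55*s^2 + 0.47*s + 0.79)^2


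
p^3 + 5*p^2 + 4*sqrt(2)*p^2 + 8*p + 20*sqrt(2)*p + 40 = (p + 5)*(p + 2*sqrt(2))^2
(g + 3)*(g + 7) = g^2 + 10*g + 21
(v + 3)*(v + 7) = v^2 + 10*v + 21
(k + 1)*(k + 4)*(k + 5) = k^3 + 10*k^2 + 29*k + 20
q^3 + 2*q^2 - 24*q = q*(q - 4)*(q + 6)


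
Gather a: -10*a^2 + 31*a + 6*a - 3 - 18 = -10*a^2 + 37*a - 21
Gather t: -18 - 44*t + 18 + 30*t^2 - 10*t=30*t^2 - 54*t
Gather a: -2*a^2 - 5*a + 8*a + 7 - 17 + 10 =-2*a^2 + 3*a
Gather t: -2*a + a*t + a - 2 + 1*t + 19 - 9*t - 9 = -a + t*(a - 8) + 8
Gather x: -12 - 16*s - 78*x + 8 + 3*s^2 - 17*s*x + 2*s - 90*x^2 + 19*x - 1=3*s^2 - 14*s - 90*x^2 + x*(-17*s - 59) - 5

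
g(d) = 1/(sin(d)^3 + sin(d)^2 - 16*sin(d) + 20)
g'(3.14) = -0.04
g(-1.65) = 0.03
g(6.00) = 0.04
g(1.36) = 0.16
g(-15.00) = 0.03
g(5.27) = 0.03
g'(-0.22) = 0.03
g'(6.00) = 0.03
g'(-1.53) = 0.00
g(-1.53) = 0.03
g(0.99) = 0.13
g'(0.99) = 0.11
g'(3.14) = -0.04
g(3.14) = 0.05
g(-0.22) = 0.04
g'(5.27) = 0.01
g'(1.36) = 0.06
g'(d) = (-3*sin(d)^2*cos(d) - 2*sin(d)*cos(d) + 16*cos(d))/(sin(d)^3 + sin(d)^2 - 16*sin(d) + 20)^2 = -(3*sin(d) + 8)*cos(d)/((sin(d) - 2)^3*(sin(d) + 5)^2)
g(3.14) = 0.05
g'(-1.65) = -0.00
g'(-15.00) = -0.01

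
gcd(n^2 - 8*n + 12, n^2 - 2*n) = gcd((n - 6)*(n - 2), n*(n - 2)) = n - 2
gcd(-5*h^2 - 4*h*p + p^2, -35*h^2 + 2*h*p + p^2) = -5*h + p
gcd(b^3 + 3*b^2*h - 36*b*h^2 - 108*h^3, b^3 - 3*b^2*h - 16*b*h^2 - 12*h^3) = b - 6*h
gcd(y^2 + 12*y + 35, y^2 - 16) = 1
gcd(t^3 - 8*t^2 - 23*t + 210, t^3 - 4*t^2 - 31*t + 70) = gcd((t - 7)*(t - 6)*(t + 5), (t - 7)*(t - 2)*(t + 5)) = t^2 - 2*t - 35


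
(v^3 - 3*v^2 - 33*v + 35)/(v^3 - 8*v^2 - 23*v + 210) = (v - 1)/(v - 6)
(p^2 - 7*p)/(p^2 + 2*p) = (p - 7)/(p + 2)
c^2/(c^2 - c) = c/(c - 1)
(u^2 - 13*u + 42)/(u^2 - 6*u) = (u - 7)/u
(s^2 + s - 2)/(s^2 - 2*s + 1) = (s + 2)/(s - 1)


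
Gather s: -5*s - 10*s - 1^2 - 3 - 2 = -15*s - 6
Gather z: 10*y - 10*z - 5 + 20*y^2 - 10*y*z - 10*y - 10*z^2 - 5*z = 20*y^2 - 10*z^2 + z*(-10*y - 15) - 5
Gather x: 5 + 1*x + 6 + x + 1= 2*x + 12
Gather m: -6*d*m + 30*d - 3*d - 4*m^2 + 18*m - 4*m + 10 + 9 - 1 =27*d - 4*m^2 + m*(14 - 6*d) + 18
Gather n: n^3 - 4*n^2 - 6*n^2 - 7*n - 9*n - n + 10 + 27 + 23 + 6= n^3 - 10*n^2 - 17*n + 66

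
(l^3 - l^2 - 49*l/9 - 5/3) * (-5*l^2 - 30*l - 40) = -5*l^5 - 25*l^4 + 155*l^3/9 + 635*l^2/3 + 2410*l/9 + 200/3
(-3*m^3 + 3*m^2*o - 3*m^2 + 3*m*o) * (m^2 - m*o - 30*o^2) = -3*m^5 + 6*m^4*o - 3*m^4 + 87*m^3*o^2 + 6*m^3*o - 90*m^2*o^3 + 87*m^2*o^2 - 90*m*o^3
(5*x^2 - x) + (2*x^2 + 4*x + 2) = 7*x^2 + 3*x + 2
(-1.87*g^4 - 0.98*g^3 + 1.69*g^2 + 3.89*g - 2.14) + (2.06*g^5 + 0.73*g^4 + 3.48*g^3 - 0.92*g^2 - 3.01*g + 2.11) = 2.06*g^5 - 1.14*g^4 + 2.5*g^3 + 0.77*g^2 + 0.88*g - 0.0300000000000002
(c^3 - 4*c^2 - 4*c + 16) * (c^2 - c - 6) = c^5 - 5*c^4 - 6*c^3 + 44*c^2 + 8*c - 96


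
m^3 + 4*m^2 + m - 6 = (m - 1)*(m + 2)*(m + 3)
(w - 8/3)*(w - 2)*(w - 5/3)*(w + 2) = w^4 - 13*w^3/3 + 4*w^2/9 + 52*w/3 - 160/9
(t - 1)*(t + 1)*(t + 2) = t^3 + 2*t^2 - t - 2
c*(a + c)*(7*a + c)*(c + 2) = 7*a^2*c^2 + 14*a^2*c + 8*a*c^3 + 16*a*c^2 + c^4 + 2*c^3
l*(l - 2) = l^2 - 2*l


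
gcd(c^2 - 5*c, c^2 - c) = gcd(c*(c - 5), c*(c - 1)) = c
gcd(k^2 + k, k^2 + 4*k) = k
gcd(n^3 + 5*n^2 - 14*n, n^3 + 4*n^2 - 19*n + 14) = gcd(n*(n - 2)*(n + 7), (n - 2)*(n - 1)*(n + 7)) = n^2 + 5*n - 14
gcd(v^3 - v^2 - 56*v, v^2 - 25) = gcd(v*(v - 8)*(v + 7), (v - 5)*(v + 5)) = 1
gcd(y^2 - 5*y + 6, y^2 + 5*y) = 1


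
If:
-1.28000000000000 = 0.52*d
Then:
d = -2.46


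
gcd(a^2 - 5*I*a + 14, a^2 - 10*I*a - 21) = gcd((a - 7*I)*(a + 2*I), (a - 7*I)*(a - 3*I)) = a - 7*I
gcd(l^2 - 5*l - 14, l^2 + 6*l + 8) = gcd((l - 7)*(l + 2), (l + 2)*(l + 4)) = l + 2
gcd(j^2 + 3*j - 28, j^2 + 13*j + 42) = j + 7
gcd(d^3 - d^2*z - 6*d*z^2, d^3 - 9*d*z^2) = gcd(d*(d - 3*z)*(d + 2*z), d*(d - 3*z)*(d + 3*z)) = -d^2 + 3*d*z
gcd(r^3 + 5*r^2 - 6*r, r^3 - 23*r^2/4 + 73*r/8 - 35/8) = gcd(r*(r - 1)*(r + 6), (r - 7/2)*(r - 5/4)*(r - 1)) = r - 1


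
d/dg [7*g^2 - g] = 14*g - 1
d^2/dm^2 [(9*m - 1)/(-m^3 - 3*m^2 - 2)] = 6*(-3*m^2*(m + 2)^2*(9*m - 1) + (9*m^2 + 18*m + (m + 1)*(9*m - 1))*(m^3 + 3*m^2 + 2))/(m^3 + 3*m^2 + 2)^3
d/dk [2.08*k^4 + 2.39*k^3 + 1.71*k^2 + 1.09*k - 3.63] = 8.32*k^3 + 7.17*k^2 + 3.42*k + 1.09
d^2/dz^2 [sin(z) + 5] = -sin(z)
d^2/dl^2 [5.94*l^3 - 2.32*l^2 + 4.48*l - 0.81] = 35.64*l - 4.64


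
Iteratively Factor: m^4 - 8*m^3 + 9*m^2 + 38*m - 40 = (m - 1)*(m^3 - 7*m^2 + 2*m + 40) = (m - 4)*(m - 1)*(m^2 - 3*m - 10) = (m - 5)*(m - 4)*(m - 1)*(m + 2)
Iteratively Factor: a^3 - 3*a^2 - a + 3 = (a - 1)*(a^2 - 2*a - 3) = (a - 3)*(a - 1)*(a + 1)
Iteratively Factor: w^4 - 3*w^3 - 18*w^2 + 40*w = (w - 2)*(w^3 - w^2 - 20*w) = (w - 5)*(w - 2)*(w^2 + 4*w) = w*(w - 5)*(w - 2)*(w + 4)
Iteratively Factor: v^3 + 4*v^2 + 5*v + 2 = (v + 2)*(v^2 + 2*v + 1) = (v + 1)*(v + 2)*(v + 1)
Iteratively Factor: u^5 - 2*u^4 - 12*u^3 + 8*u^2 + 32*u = (u + 2)*(u^4 - 4*u^3 - 4*u^2 + 16*u) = u*(u + 2)*(u^3 - 4*u^2 - 4*u + 16) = u*(u + 2)^2*(u^2 - 6*u + 8) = u*(u - 4)*(u + 2)^2*(u - 2)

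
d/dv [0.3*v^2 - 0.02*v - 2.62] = 0.6*v - 0.02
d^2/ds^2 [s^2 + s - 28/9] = 2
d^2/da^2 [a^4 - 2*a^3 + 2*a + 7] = 12*a*(a - 1)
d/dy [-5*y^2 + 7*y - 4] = 7 - 10*y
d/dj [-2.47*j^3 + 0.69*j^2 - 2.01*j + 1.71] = -7.41*j^2 + 1.38*j - 2.01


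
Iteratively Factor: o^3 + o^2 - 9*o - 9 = (o - 3)*(o^2 + 4*o + 3) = (o - 3)*(o + 3)*(o + 1)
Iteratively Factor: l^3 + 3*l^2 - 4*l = (l - 1)*(l^2 + 4*l) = (l - 1)*(l + 4)*(l)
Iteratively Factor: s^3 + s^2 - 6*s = (s - 2)*(s^2 + 3*s) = s*(s - 2)*(s + 3)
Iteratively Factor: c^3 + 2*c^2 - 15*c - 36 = (c - 4)*(c^2 + 6*c + 9) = (c - 4)*(c + 3)*(c + 3)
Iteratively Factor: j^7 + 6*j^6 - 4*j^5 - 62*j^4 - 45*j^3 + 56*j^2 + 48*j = (j + 1)*(j^6 + 5*j^5 - 9*j^4 - 53*j^3 + 8*j^2 + 48*j) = (j - 1)*(j + 1)*(j^5 + 6*j^4 - 3*j^3 - 56*j^2 - 48*j) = (j - 3)*(j - 1)*(j + 1)*(j^4 + 9*j^3 + 24*j^2 + 16*j) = j*(j - 3)*(j - 1)*(j + 1)*(j^3 + 9*j^2 + 24*j + 16) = j*(j - 3)*(j - 1)*(j + 1)*(j + 4)*(j^2 + 5*j + 4) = j*(j - 3)*(j - 1)*(j + 1)*(j + 4)^2*(j + 1)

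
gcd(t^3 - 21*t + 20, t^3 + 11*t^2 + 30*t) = t + 5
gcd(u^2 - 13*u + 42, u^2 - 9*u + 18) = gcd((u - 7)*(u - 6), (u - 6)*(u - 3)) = u - 6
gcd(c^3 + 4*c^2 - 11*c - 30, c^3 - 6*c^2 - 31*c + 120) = c^2 + 2*c - 15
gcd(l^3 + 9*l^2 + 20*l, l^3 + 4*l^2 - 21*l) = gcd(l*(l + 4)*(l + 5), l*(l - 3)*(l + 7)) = l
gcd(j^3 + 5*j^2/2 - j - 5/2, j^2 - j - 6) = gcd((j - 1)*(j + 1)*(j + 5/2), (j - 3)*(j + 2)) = 1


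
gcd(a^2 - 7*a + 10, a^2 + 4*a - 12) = a - 2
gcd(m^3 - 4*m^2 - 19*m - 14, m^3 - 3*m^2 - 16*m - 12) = m^2 + 3*m + 2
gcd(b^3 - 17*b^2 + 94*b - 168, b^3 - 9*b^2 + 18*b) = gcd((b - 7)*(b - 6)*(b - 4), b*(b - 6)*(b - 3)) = b - 6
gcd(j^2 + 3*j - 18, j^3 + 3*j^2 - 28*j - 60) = j + 6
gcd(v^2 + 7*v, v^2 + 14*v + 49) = v + 7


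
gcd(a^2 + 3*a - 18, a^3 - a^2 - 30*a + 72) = a^2 + 3*a - 18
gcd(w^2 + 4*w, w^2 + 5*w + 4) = w + 4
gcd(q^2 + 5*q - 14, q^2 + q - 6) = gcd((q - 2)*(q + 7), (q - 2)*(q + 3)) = q - 2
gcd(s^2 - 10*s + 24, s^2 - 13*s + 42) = s - 6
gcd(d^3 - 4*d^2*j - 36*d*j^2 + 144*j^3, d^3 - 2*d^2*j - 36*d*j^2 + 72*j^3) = d^2 - 36*j^2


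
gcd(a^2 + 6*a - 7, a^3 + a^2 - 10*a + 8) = a - 1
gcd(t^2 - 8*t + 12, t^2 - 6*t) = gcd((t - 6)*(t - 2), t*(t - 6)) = t - 6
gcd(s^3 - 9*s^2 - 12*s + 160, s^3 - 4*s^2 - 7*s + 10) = s - 5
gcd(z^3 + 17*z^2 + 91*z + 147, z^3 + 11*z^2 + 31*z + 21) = z^2 + 10*z + 21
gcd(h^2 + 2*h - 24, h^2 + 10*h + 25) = 1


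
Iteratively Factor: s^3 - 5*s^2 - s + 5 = (s - 5)*(s^2 - 1) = (s - 5)*(s - 1)*(s + 1)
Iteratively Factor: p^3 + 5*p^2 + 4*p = (p + 4)*(p^2 + p) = p*(p + 4)*(p + 1)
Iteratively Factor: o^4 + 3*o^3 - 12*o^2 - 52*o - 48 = (o + 2)*(o^3 + o^2 - 14*o - 24) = (o + 2)*(o + 3)*(o^2 - 2*o - 8) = (o - 4)*(o + 2)*(o + 3)*(o + 2)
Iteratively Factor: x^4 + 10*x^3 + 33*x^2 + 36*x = (x + 3)*(x^3 + 7*x^2 + 12*x) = x*(x + 3)*(x^2 + 7*x + 12) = x*(x + 3)^2*(x + 4)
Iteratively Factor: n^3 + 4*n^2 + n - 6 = (n + 2)*(n^2 + 2*n - 3) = (n + 2)*(n + 3)*(n - 1)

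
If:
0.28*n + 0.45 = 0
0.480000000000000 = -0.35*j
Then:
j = -1.37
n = -1.61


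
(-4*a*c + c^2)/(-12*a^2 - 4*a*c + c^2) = c*(4*a - c)/(12*a^2 + 4*a*c - c^2)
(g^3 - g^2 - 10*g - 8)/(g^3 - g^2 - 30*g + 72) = (g^2 + 3*g + 2)/(g^2 + 3*g - 18)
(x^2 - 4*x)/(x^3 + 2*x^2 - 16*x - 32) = x/(x^2 + 6*x + 8)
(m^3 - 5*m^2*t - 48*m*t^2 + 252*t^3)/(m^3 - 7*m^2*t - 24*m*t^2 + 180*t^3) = (m + 7*t)/(m + 5*t)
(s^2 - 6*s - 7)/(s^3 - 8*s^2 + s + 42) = (s + 1)/(s^2 - s - 6)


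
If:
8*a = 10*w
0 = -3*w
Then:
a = 0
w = 0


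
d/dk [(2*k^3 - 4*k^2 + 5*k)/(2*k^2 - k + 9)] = (4*k^4 - 4*k^3 + 48*k^2 - 72*k + 45)/(4*k^4 - 4*k^3 + 37*k^2 - 18*k + 81)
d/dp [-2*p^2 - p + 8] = -4*p - 1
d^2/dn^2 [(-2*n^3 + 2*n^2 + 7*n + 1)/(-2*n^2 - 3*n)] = 2*(2*n^3 - 12*n^2 - 18*n - 9)/(n^3*(8*n^3 + 36*n^2 + 54*n + 27))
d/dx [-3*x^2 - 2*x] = -6*x - 2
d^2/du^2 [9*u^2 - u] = 18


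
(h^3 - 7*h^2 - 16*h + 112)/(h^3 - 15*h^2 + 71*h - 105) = (h^2 - 16)/(h^2 - 8*h + 15)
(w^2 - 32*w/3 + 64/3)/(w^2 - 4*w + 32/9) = 3*(w - 8)/(3*w - 4)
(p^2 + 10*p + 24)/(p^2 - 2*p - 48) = (p + 4)/(p - 8)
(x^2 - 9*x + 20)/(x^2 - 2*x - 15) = (x - 4)/(x + 3)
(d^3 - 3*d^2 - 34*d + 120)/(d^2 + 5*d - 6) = (d^2 - 9*d + 20)/(d - 1)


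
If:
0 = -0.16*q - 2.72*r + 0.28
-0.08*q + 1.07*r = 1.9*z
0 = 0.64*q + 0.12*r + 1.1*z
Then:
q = -0.14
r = 0.11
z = 0.07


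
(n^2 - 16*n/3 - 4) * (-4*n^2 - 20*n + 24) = -4*n^4 + 4*n^3/3 + 440*n^2/3 - 48*n - 96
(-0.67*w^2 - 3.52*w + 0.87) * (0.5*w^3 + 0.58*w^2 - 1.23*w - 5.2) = -0.335*w^5 - 2.1486*w^4 - 0.7825*w^3 + 8.3182*w^2 + 17.2339*w - 4.524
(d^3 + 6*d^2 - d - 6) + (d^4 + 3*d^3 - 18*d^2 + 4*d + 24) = d^4 + 4*d^3 - 12*d^2 + 3*d + 18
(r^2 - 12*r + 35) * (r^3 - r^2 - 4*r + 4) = r^5 - 13*r^4 + 43*r^3 + 17*r^2 - 188*r + 140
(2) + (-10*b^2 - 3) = -10*b^2 - 1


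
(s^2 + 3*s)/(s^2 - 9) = s/(s - 3)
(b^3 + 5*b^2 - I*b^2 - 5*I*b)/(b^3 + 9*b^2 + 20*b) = (b - I)/(b + 4)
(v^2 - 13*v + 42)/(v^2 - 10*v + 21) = (v - 6)/(v - 3)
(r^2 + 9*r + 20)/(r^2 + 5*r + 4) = (r + 5)/(r + 1)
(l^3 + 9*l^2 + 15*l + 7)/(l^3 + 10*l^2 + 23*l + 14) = (l + 1)/(l + 2)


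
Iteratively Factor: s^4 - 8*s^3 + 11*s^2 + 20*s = (s - 4)*(s^3 - 4*s^2 - 5*s) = (s - 5)*(s - 4)*(s^2 + s) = (s - 5)*(s - 4)*(s + 1)*(s)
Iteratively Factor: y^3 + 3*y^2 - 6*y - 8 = (y + 4)*(y^2 - y - 2) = (y + 1)*(y + 4)*(y - 2)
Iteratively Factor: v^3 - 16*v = (v + 4)*(v^2 - 4*v) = (v - 4)*(v + 4)*(v)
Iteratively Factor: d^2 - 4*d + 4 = (d - 2)*(d - 2)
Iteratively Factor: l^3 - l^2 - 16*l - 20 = (l + 2)*(l^2 - 3*l - 10) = (l + 2)^2*(l - 5)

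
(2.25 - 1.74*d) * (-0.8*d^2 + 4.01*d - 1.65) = 1.392*d^3 - 8.7774*d^2 + 11.8935*d - 3.7125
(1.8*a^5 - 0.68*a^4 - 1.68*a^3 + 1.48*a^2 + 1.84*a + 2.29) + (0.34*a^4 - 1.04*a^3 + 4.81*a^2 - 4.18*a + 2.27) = 1.8*a^5 - 0.34*a^4 - 2.72*a^3 + 6.29*a^2 - 2.34*a + 4.56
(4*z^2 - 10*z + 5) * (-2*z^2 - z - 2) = -8*z^4 + 16*z^3 - 8*z^2 + 15*z - 10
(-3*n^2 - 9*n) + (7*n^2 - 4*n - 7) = 4*n^2 - 13*n - 7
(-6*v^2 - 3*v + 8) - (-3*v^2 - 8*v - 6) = -3*v^2 + 5*v + 14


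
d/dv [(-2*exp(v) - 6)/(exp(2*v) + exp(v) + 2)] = 2*((exp(v) + 3)*(2*exp(v) + 1) - exp(2*v) - exp(v) - 2)*exp(v)/(exp(2*v) + exp(v) + 2)^2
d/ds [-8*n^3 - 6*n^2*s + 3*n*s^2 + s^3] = -6*n^2 + 6*n*s + 3*s^2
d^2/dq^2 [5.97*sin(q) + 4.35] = -5.97*sin(q)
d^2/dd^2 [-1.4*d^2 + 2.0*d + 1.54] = -2.80000000000000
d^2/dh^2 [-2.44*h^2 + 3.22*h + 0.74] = -4.88000000000000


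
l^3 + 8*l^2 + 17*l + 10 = (l + 1)*(l + 2)*(l + 5)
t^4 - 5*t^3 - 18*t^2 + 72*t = t*(t - 6)*(t - 3)*(t + 4)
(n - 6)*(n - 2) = n^2 - 8*n + 12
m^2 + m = m*(m + 1)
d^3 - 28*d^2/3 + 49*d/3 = d*(d - 7)*(d - 7/3)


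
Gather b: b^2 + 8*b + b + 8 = b^2 + 9*b + 8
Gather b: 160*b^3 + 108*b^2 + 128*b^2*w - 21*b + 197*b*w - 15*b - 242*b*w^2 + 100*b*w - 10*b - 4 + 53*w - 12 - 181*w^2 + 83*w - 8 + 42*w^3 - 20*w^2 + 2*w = 160*b^3 + b^2*(128*w + 108) + b*(-242*w^2 + 297*w - 46) + 42*w^3 - 201*w^2 + 138*w - 24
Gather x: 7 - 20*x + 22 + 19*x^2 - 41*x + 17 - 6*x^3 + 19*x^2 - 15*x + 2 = -6*x^3 + 38*x^2 - 76*x + 48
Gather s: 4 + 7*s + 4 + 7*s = 14*s + 8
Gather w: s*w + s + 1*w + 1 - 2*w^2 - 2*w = s - 2*w^2 + w*(s - 1) + 1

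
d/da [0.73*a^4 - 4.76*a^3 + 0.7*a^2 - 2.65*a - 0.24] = 2.92*a^3 - 14.28*a^2 + 1.4*a - 2.65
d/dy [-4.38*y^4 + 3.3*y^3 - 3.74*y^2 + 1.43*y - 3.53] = -17.52*y^3 + 9.9*y^2 - 7.48*y + 1.43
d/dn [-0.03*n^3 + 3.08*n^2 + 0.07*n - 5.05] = -0.09*n^2 + 6.16*n + 0.07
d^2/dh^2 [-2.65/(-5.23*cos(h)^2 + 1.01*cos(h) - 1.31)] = (-289.94074*(1 - cos(h)^2)^2 + 41.994285*cos(h)^3 - 75.049855*cos(h)^2 - 87.494785*cos(h) + 259.03538)/(5.23*cos(h)^2 - 1.01*cos(h) + 1.31)^3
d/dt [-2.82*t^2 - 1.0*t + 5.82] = -5.64*t - 1.0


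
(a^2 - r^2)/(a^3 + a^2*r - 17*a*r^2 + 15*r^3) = (-a - r)/(-a^2 - 2*a*r + 15*r^2)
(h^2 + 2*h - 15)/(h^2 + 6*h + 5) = (h - 3)/(h + 1)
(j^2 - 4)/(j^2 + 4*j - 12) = (j + 2)/(j + 6)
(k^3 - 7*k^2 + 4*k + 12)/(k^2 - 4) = (k^2 - 5*k - 6)/(k + 2)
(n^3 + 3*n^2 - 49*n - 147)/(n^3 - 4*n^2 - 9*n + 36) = (n^2 - 49)/(n^2 - 7*n + 12)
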